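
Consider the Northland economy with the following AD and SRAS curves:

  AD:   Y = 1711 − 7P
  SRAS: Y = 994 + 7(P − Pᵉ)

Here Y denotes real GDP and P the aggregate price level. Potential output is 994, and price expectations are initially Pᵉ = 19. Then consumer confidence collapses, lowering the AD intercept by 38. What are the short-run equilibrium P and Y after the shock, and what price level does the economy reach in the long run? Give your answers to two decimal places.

Short run: P = 58.00, Y = 1267.00. Long run: P = 97.00.

AD shifts left: new AD is Y = 1673 − 7P. With Pᵉ = 19, SRAS is Y = 861 + 7P.
Short run: 1673 − 7P = 861 + 7P gives 812 = 14P, so P = 58.00 and Y = 1673 − 7P = 1267.00.
Y = 1267.00 is above potential 994; expectations adjust and SRAS shifts left until Y = 994.
Long run: on the new AD curve, 994 = 1673 − 7P gives P = 97.00.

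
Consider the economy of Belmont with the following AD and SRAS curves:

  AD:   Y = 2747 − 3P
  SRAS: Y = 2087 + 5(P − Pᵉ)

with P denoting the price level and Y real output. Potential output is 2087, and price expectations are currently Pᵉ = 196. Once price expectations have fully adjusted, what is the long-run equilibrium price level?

Short run: with Pᵉ = 196, SRAS is Y = 1107 + 5P. Setting AD = SRAS gives 1640 = 8P, so P = 205 and Y = 2747 − 3·205 = 2132.
Output 2132 is above potential 2087, so over time expected prices rise and SRAS shifts left until Y returns to 2087.
Long run: Y = 2087 on the AD curve gives 2087 = 2747 − 3P, so P = 220.

Long-run P = 220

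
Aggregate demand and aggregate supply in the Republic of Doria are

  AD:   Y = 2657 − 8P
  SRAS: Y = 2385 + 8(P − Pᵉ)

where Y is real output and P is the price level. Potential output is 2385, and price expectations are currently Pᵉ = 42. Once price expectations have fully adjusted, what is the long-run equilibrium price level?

Short run: with Pᵉ = 42, SRAS is Y = 2049 + 8P. Setting AD = SRAS gives 608 = 16P, so P = 38 and Y = 2657 − 8·38 = 2353.
Output 2353 is below potential 2385, so over time expected prices fall and SRAS shifts right until Y returns to 2385.
Long run: Y = 2385 on the AD curve gives 2385 = 2657 − 8P, so P = 34.

Long-run P = 34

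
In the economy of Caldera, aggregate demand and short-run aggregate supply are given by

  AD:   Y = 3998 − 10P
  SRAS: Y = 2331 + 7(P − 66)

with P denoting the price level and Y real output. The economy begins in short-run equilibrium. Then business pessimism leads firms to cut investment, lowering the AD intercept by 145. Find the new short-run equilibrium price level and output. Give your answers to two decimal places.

P = 116.71, Y = 2685.94

This is a negative demand shock: AD shifts left.
New AD: Y = 3853 − 10P.
SRAS can be written Y = 1869 + 7P.
Set AD = SRAS: 3853 − 10P = 1869 + 7P, so 1984 = 17P and P = 116.71.
Substituting into AD, Y = 2685.94.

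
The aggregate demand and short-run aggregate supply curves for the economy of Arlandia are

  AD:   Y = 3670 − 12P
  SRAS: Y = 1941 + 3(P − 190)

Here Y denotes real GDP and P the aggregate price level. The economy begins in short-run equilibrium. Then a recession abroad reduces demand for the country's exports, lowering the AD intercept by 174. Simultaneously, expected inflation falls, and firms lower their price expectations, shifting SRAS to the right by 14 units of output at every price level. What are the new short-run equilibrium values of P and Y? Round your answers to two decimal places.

After both shocks: AD is Y = 3496 − 12P and SRAS is Y = 1385 + 3P.
Setting them equal: 2111 = 15P, so P = 140.73.
Substituting into AD, Y = 1807.20.

P = 140.73, Y = 1807.20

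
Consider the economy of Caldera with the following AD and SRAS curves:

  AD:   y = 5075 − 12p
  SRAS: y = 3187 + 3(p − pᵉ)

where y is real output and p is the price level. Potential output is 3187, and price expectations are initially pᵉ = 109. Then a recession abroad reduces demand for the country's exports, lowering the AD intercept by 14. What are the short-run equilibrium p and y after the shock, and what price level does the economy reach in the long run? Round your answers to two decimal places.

Short run: p = 146.73, y = 3300.20. Long run: p = 156.17.

AD shifts left: new AD is y = 5061 − 12p. With pᵉ = 109, SRAS is y = 2860 + 3p.
Short run: 5061 − 12p = 2860 + 3p gives 2201 = 15p, so p = 146.73 and y = 5061 − 12p = 3300.20.
y = 3300.20 is above potential 3187; expectations adjust and SRAS shifts left until y = 3187.
Long run: on the new AD curve, 3187 = 5061 − 12p gives p = 156.17.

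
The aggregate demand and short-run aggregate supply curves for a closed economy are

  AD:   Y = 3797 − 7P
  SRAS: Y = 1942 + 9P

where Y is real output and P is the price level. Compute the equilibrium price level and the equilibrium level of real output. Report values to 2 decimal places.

Set AD = SRAS: 3797 − 7P = 1942 + 9P, so 1855 = 16P and P = 115.94.
Substituting into AD, Y = 3797 − 7P = 2985.44.

P = 115.94, Y = 2985.44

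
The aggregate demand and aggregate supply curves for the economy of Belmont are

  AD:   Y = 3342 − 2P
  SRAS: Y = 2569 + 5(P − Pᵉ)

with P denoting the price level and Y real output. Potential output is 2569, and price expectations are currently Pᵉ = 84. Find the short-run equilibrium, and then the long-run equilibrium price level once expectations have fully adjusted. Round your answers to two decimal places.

Short run: P = 170.43, Y = 3001.14. Long run: P = 386.50.

Short run: with Pᵉ = 84, SRAS is Y = 2149 + 5P. Setting AD = SRAS gives 1193 = 7P, so P = 170.43 and Y = 3342 − 2P = 3001.14.
Output 3001.14 is above potential 2569, so over time expected prices rise and SRAS shifts left until Y returns to 2569.
Long run: Y = 2569 on the AD curve gives 2569 = 3342 − 2P, so P = 386.50.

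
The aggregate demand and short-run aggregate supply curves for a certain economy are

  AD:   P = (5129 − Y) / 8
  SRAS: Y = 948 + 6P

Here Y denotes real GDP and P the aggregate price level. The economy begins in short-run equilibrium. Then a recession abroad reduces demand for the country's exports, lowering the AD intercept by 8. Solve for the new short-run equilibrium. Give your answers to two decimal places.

P = 298.07, Y = 2736.43

This is a negative demand shock: AD shifts left.
New AD: Y = 5121 − 8P.
Set AD = SRAS: 5121 − 8P = 948 + 6P, so 4173 = 14P and P = 298.07.
Substituting into AD, Y = 2736.43.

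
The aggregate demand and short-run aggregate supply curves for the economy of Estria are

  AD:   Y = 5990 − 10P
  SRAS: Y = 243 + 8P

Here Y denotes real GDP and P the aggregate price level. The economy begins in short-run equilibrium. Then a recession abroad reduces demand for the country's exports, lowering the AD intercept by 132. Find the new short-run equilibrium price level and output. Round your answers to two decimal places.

P = 311.94, Y = 2738.56

This is a negative demand shock: AD shifts left.
New AD: Y = 5858 − 10P.
Set AD = SRAS: 5858 − 10P = 243 + 8P, so 5615 = 18P and P = 311.94.
Substituting into AD, Y = 2738.56.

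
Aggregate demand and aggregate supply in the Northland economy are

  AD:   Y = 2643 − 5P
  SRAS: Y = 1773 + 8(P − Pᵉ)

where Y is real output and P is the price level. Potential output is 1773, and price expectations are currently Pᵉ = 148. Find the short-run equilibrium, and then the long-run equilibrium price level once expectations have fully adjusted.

Short run: with Pᵉ = 148, SRAS is Y = 589 + 8P. Setting AD = SRAS gives 2054 = 13P, so P = 158 and Y = 2643 − 5·158 = 1853.
Output 1853 is above potential 1773, so over time expected prices rise and SRAS shifts left until Y returns to 1773.
Long run: Y = 1773 on the AD curve gives 1773 = 2643 − 5P, so P = 174.

Short run: P = 158, Y = 1853. Long run: P = 174.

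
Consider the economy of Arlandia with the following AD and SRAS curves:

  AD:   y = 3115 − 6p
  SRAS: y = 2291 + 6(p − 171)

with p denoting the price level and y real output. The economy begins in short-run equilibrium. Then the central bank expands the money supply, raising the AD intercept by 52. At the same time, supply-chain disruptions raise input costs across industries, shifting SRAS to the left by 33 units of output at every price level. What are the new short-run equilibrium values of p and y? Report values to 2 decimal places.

After both shocks: AD is y = 3167 − 6p and SRAS is y = 1232 + 6p.
Setting them equal: 1935 = 12p, so p = 161.25.
Substituting into AD, y = 2199.50.

p = 161.25, y = 2199.50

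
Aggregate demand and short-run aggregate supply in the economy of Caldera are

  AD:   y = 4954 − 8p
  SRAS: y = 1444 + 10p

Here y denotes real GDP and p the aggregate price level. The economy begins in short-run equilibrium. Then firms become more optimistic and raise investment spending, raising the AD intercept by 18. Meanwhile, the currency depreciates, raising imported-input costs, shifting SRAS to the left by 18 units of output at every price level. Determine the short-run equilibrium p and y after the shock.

After both shocks: AD is y = 4972 − 8p and SRAS is y = 1426 + 10p.
Setting them equal: 3546 = 18p, so p = 197.
y = 4972 − 8·197 = 3396.

p = 197, y = 3396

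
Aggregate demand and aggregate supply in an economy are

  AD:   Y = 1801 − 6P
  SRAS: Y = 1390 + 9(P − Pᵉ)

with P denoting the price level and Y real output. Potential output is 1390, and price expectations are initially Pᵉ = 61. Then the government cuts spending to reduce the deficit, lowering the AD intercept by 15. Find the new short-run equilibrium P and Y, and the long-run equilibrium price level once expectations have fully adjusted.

Short run: P = 63, Y = 1408. Long run: P = 66.

AD shifts left: new AD is Y = 1786 − 6P. With Pᵉ = 61, SRAS is Y = 841 + 9P.
Short run: 1786 − 6P = 841 + 9P gives 945 = 15P, so P = 63 and Y = 1786 − 6·63 = 1408.
Y = 1408 is above potential 1390; expectations adjust and SRAS shifts left until Y = 1390.
Long run: on the new AD curve, 1390 = 1786 − 6P gives P = 66.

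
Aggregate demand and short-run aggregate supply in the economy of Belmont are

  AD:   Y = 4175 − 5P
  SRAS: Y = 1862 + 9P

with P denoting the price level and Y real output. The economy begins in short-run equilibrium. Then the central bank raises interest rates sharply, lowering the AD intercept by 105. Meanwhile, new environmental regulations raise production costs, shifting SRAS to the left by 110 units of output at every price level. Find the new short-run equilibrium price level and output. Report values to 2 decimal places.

After both shocks: AD is Y = 4070 − 5P and SRAS is Y = 1752 + 9P.
Setting them equal: 2318 = 14P, so P = 165.57.
Substituting into AD, Y = 3242.14.

P = 165.57, Y = 3242.14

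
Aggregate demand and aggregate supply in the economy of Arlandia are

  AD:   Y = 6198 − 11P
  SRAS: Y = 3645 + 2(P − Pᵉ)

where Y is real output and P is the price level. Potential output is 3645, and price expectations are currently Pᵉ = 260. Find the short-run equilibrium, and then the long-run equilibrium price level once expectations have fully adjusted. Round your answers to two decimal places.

Short run: with Pᵉ = 260, SRAS is Y = 3125 + 2P. Setting AD = SRAS gives 3073 = 13P, so P = 236.38 and Y = 6198 − 11P = 3597.77.
Output 3597.77 is below potential 3645, so over time expected prices fall and SRAS shifts right until Y returns to 3645.
Long run: Y = 3645 on the AD curve gives 3645 = 6198 − 11P, so P = 232.09.

Short run: P = 236.38, Y = 3597.77. Long run: P = 232.09.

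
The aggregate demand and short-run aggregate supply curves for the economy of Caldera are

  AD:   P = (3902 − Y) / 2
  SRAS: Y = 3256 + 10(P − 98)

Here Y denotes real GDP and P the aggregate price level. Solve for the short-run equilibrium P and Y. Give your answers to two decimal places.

P = 135.50, Y = 3631.00

Write SRAS as Y = 3256 + 10P − 980 = 2276 + 10P.
Rearrange AD to Y = 3902 − 2P.
Set AD = SRAS: 3902 − 2P = 2276 + 10P, so 1626 = 12P and P = 135.50.
Substituting into AD, Y = 3902 − 2P = 3631.00.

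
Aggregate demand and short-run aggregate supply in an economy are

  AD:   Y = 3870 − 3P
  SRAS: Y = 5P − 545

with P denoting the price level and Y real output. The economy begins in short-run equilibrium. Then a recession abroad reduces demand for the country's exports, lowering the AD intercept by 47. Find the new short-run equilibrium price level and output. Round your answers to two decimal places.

This is a negative demand shock: AD shifts left.
New AD: Y = 3823 − 3P.
Set AD = SRAS: 3823 − 3P = 5P − 545, so 4368 = 8P and P = 546.00.
Substituting into AD, Y = 2185.00.

P = 546.00, Y = 2185.00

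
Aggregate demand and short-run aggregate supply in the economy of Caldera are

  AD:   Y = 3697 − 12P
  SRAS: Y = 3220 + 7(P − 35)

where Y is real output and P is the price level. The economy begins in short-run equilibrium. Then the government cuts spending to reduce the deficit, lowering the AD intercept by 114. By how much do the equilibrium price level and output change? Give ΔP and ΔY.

ΔP = -6, ΔY = -42

This is a negative demand shock: AD shifts left.
New AD: Y = 3583 − 12P.
SRAS can be written Y = 2975 + 7P.
Set AD = SRAS: 3583 − 12P = 2975 + 7P, so 608 = 19P and P = 32.
Y = 3583 − 12·32 = 3199.
Initially P = 38, Y = 3241, so ΔP = -6 and ΔY = -42.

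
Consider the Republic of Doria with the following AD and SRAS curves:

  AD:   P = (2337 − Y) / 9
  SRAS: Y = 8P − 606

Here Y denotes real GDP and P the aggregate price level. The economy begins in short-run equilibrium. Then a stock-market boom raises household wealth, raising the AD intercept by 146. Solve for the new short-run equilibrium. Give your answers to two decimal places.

P = 181.71, Y = 847.65

This is a positive demand shock: AD shifts right.
New AD: Y = 2483 − 9P.
Set AD = SRAS: 2483 − 9P = 8P − 606, so 3089 = 17P and P = 181.71.
Substituting into AD, Y = 847.65.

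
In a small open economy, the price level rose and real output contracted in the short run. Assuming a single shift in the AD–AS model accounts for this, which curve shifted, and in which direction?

P rose and Y fell. An AD shift moves P and Y in the same direction; an SRAS shift moves them in opposite directions.
Here P and Y moved in opposite directions, so the SRAS curve shifted.
Since Y fell, SRAS shifted left.

SRAS shifted left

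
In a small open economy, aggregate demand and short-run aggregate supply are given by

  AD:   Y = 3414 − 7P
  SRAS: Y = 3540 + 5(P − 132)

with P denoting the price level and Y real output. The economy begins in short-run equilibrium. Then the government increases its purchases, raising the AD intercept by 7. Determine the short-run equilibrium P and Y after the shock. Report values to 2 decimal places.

This is a positive demand shock: AD shifts right.
New AD: Y = 3421 − 7P.
SRAS can be written Y = 2880 + 5P.
Set AD = SRAS: 3421 − 7P = 2880 + 5P, so 541 = 12P and P = 45.08.
Substituting into AD, Y = 3105.42.

P = 45.08, Y = 3105.42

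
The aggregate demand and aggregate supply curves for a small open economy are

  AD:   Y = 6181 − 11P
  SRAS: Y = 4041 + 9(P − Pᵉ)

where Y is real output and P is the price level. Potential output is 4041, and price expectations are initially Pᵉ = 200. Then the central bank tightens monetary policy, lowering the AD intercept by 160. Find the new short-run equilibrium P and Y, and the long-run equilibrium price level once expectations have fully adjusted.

Short run: P = 189, Y = 3942. Long run: P = 180.

AD shifts left: new AD is Y = 6021 − 11P. With Pᵉ = 200, SRAS is Y = 2241 + 9P.
Short run: 6021 − 11P = 2241 + 9P gives 3780 = 20P, so P = 189 and Y = 6021 − 11·189 = 3942.
Y = 3942 is below potential 4041; expectations adjust and SRAS shifts right until Y = 4041.
Long run: on the new AD curve, 4041 = 6021 − 11P gives P = 180.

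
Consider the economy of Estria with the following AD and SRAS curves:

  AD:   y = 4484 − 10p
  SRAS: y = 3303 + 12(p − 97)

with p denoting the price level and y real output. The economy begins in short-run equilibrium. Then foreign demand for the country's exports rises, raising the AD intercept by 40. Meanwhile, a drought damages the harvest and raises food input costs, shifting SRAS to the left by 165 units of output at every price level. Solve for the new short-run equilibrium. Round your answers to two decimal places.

p = 115.91, y = 3364.91

After both shocks: AD is y = 4524 − 10p and SRAS is y = 1974 + 12p.
Setting them equal: 2550 = 22p, so p = 115.91.
Substituting into AD, y = 3364.91.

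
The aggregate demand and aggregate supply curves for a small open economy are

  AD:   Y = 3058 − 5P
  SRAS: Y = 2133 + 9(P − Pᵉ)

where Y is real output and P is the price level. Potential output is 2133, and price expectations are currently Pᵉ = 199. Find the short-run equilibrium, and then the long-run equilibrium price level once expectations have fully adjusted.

Short run: with Pᵉ = 199, SRAS is Y = 342 + 9P. Setting AD = SRAS gives 2716 = 14P, so P = 194 and Y = 3058 − 5·194 = 2088.
Output 2088 is below potential 2133, so over time expected prices fall and SRAS shifts right until Y returns to 2133.
Long run: Y = 2133 on the AD curve gives 2133 = 3058 − 5P, so P = 185.

Short run: P = 194, Y = 2088. Long run: P = 185.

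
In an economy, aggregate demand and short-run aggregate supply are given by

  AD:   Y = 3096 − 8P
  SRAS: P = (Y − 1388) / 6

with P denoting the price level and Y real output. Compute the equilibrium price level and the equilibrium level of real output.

Rearrange SRAS to Y = 1388 + 6P.
Set AD = SRAS: 3096 − 8P = 1388 + 6P, so 1708 = 14P and P = 122.
Then Y = 3096 − 8·122 = 2120.

P = 122, Y = 2120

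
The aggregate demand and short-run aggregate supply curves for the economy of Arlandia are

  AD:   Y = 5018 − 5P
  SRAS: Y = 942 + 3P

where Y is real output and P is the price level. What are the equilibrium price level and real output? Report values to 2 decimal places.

P = 509.50, Y = 2470.50

Set AD = SRAS: 5018 − 5P = 942 + 3P, so 4076 = 8P and P = 509.50.
Substituting into AD, Y = 5018 − 5P = 2470.50.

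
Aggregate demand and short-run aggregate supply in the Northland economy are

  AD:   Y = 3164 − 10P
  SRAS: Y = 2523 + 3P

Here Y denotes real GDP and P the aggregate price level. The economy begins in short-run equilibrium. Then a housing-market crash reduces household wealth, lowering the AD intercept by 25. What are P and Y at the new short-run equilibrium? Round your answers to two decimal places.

This is a negative demand shock: AD shifts left.
New AD: Y = 3139 − 10P.
Set AD = SRAS: 3139 − 10P = 2523 + 3P, so 616 = 13P and P = 47.38.
Substituting into AD, Y = 2665.15.

P = 47.38, Y = 2665.15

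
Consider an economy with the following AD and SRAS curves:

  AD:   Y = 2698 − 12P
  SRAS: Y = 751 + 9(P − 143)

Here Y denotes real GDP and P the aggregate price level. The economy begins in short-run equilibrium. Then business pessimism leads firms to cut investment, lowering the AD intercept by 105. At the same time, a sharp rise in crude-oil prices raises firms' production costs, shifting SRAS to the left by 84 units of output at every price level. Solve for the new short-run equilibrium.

After both shocks: AD is Y = 2593 − 12P and SRAS is Y = 9P − 620.
Setting them equal: 3213 = 21P, so P = 153.
Y = 2593 − 12·153 = 757.

P = 153, Y = 757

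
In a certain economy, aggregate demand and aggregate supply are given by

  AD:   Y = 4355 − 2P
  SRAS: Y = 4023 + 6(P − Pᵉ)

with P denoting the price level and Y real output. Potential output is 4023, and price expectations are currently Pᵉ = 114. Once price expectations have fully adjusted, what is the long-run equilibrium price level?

Long-run P = 166

Short run: with Pᵉ = 114, SRAS is Y = 3339 + 6P. Setting AD = SRAS gives 1016 = 8P, so P = 127 and Y = 4355 − 2·127 = 4101.
Output 4101 is above potential 4023, so over time expected prices rise and SRAS shifts left until Y returns to 4023.
Long run: Y = 4023 on the AD curve gives 4023 = 4355 − 2P, so P = 166.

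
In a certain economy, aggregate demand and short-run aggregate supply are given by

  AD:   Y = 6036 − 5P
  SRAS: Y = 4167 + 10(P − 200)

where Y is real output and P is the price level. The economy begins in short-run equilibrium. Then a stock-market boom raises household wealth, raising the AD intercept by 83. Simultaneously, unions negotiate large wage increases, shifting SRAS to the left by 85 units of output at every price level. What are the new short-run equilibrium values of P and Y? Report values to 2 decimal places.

P = 269.13, Y = 4773.33

After both shocks: AD is Y = 6119 − 5P and SRAS is Y = 2082 + 10P.
Setting them equal: 4037 = 15P, so P = 269.13.
Substituting into AD, Y = 4773.33.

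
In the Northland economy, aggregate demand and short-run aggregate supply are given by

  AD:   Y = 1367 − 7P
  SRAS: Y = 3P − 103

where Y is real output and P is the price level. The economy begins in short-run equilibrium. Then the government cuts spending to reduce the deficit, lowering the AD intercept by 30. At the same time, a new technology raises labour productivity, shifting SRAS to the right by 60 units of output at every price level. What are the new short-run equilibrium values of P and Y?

After both shocks: AD is Y = 1337 − 7P and SRAS is Y = 3P − 43.
Setting them equal: 1380 = 10P, so P = 138.
Y = 1337 − 7·138 = 371.

P = 138, Y = 371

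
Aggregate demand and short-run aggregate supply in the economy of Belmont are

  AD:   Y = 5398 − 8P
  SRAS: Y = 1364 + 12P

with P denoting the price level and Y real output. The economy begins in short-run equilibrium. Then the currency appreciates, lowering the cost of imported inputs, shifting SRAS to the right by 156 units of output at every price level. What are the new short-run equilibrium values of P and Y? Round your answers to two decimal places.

This is a positive supply shock: SRAS shifts right.
New SRAS: Y = 1520 + 12P.
Set AD = SRAS: 5398 − 8P = 1520 + 12P, so 3878 = 20P and P = 193.90.
Substituting into AD, Y = 3846.80.

P = 193.90, Y = 3846.80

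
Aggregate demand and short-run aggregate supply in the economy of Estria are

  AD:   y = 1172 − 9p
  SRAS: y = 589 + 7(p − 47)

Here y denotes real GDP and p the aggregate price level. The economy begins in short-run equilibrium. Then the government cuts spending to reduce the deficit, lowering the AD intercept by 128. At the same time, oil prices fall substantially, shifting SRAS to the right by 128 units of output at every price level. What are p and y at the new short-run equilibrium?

After both shocks: AD is y = 1044 − 9p and SRAS is y = 388 + 7p.
Setting them equal: 656 = 16p, so p = 41.
y = 1044 − 9·41 = 675.

p = 41, y = 675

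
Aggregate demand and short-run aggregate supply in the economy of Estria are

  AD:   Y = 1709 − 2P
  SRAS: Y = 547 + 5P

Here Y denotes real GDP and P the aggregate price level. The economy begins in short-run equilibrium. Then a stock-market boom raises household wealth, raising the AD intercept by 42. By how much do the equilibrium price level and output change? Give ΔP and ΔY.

This is a positive demand shock: AD shifts right.
New AD: Y = 1751 − 2P.
Set AD = SRAS: 1751 − 2P = 547 + 5P, so 1204 = 7P and P = 172.
Y = 1751 − 2·172 = 1407.
Initially P = 166, Y = 1377, so ΔP = +6 and ΔY = +30.

ΔP = +6, ΔY = +30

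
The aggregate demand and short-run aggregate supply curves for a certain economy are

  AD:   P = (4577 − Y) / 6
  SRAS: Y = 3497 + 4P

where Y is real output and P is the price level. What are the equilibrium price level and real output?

P = 108, Y = 3929

Rearrange AD to Y = 4577 − 6P.
Set AD = SRAS: 4577 − 6P = 3497 + 4P, so 1080 = 10P and P = 108.
Then Y = 4577 − 6·108 = 3929.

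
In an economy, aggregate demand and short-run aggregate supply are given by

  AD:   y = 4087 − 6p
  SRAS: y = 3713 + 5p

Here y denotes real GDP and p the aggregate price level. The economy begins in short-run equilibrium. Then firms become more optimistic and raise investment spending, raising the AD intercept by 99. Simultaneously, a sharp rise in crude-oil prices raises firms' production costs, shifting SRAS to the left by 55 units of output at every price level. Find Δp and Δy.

Δp = +14, Δy = +15

After both shocks: AD is y = 4186 − 6p and SRAS is y = 3658 + 5p.
Setting them equal: 528 = 11p, so p = 48.
y = 4186 − 6·48 = 3898.
Initially p = 34, y = 3883, so Δp = +14 and Δy = +15.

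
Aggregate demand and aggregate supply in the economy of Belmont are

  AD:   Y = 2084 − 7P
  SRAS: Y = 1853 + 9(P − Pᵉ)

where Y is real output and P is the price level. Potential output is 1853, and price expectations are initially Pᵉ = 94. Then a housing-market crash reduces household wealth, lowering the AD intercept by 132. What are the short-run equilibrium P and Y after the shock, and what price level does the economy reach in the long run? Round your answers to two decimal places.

Short run: P = 59.06, Y = 1538.56. Long run: P = 14.14.

AD shifts left: new AD is Y = 1952 − 7P. With Pᵉ = 94, SRAS is Y = 1007 + 9P.
Short run: 1952 − 7P = 1007 + 9P gives 945 = 16P, so P = 59.06 and Y = 1952 − 7P = 1538.56.
Y = 1538.56 is below potential 1853; expectations adjust and SRAS shifts right until Y = 1853.
Long run: on the new AD curve, 1853 = 1952 − 7P gives P = 14.14.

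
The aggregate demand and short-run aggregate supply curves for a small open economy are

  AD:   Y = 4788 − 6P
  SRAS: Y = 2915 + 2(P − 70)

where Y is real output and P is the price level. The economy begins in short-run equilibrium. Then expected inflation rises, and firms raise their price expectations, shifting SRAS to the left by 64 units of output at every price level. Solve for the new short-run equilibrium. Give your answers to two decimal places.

P = 259.63, Y = 3230.25

This is a negative supply shock: SRAS shifts left.
New SRAS: Y = 2711 + 2P.
Set AD = SRAS: 4788 − 6P = 2711 + 2P, so 2077 = 8P and P = 259.63.
Substituting into AD, Y = 3230.25.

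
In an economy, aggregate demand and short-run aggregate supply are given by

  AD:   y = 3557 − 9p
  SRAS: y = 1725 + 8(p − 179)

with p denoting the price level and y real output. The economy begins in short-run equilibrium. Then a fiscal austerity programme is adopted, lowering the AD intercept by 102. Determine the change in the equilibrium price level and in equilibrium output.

This is a negative demand shock: AD shifts left.
New AD: y = 3455 − 9p.
SRAS can be written y = 293 + 8p.
Set AD = SRAS: 3455 − 9p = 293 + 8p, so 3162 = 17p and p = 186.
y = 3455 − 9·186 = 1781.
Initially p = 192, y = 1829, so Δp = -6 and Δy = -48.

Δp = -6, Δy = -48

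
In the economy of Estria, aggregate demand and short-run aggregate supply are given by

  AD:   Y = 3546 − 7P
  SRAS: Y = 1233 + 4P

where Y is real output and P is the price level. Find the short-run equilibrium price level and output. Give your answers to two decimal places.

P = 210.27, Y = 2074.09

Set AD = SRAS: 3546 − 7P = 1233 + 4P, so 2313 = 11P and P = 210.27.
Substituting into AD, Y = 3546 − 7P = 2074.09.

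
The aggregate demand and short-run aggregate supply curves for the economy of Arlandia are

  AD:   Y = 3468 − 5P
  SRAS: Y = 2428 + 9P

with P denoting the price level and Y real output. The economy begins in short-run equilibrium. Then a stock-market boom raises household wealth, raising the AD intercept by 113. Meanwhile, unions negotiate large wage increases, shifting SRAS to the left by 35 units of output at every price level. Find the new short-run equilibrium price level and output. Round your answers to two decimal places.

After both shocks: AD is Y = 3581 − 5P and SRAS is Y = 2393 + 9P.
Setting them equal: 1188 = 14P, so P = 84.86.
Substituting into AD, Y = 3156.71.

P = 84.86, Y = 3156.71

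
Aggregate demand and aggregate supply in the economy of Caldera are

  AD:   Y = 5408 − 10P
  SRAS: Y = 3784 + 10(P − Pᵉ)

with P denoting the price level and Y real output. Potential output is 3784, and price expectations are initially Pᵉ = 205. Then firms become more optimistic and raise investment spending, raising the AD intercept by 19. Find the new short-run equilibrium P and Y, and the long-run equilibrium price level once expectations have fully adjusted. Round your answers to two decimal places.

AD shifts right: new AD is Y = 5427 − 10P. With Pᵉ = 205, SRAS is Y = 1734 + 10P.
Short run: 5427 − 10P = 1734 + 10P gives 3693 = 20P, so P = 184.65 and Y = 5427 − 10P = 3580.50.
Y = 3580.50 is below potential 3784; expectations adjust and SRAS shifts right until Y = 3784.
Long run: on the new AD curve, 3784 = 5427 − 10P gives P = 164.30.

Short run: P = 184.65, Y = 3580.50. Long run: P = 164.30.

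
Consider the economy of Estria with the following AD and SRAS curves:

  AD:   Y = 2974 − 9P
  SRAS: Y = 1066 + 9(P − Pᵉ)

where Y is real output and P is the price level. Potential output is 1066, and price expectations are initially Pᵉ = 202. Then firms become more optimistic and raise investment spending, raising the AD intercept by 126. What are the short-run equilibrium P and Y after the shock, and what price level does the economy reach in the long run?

Short run: P = 214, Y = 1174. Long run: P = 226.

AD shifts right: new AD is Y = 3100 − 9P. With Pᵉ = 202, SRAS is Y = 9P − 752.
Short run: 3100 − 9P = 9P − 752 gives 3852 = 18P, so P = 214 and Y = 3100 − 9·214 = 1174.
Y = 1174 is above potential 1066; expectations adjust and SRAS shifts left until Y = 1066.
Long run: on the new AD curve, 1066 = 3100 − 9P gives P = 226.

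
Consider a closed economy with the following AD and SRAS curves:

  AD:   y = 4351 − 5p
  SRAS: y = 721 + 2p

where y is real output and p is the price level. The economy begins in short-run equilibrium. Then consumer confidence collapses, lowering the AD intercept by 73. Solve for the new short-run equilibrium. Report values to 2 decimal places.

This is a negative demand shock: AD shifts left.
New AD: y = 4278 − 5p.
Set AD = SRAS: 4278 − 5p = 721 + 2p, so 3557 = 7p and p = 508.14.
Substituting into AD, y = 1737.29.

p = 508.14, y = 1737.29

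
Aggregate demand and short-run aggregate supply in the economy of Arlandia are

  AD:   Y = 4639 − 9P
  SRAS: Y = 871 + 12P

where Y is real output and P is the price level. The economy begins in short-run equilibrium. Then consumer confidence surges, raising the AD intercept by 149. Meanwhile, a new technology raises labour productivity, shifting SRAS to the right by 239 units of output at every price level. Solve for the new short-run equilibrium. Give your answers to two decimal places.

P = 175.14, Y = 3211.71

After both shocks: AD is Y = 4788 − 9P and SRAS is Y = 1110 + 12P.
Setting them equal: 3678 = 21P, so P = 175.14.
Substituting into AD, Y = 3211.71.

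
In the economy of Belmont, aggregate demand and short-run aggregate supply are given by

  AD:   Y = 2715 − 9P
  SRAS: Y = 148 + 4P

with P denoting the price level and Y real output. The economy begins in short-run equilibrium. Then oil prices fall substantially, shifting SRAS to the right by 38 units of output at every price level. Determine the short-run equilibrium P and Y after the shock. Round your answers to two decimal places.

This is a positive supply shock: SRAS shifts right.
New SRAS: Y = 186 + 4P.
Set AD = SRAS: 2715 − 9P = 186 + 4P, so 2529 = 13P and P = 194.54.
Substituting into AD, Y = 964.15.

P = 194.54, Y = 964.15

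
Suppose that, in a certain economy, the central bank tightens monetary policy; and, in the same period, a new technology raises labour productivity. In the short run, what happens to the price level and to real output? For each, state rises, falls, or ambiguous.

The first event is a negative demand shock: AD shifts left, which by itself pushes P down and Y down.
The second is a favourable supply shock: SRAS shifts right, which by itself pushes P down and Y up.
Both shocks push P down, so P falls. The two shocks push Y in opposite directions, so the effect on Y is ambiguous.

Price level: falls; output: ambiguous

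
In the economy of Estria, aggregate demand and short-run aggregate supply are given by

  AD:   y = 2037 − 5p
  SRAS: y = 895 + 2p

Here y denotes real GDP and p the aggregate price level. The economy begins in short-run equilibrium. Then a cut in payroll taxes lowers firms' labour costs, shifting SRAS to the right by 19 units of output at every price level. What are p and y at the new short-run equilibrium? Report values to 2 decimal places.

p = 160.43, y = 1234.86

This is a positive supply shock: SRAS shifts right.
New SRAS: y = 914 + 2p.
Set AD = SRAS: 2037 − 5p = 914 + 2p, so 1123 = 7p and p = 160.43.
Substituting into AD, y = 1234.86.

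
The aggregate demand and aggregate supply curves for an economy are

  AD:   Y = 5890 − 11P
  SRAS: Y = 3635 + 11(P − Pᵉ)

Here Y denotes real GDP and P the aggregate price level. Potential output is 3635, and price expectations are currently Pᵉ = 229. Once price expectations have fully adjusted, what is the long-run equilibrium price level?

Short run: with Pᵉ = 229, SRAS is Y = 1116 + 11P. Setting AD = SRAS gives 4774 = 22P, so P = 217 and Y = 5890 − 11·217 = 3503.
Output 3503 is below potential 3635, so over time expected prices fall and SRAS shifts right until Y returns to 3635.
Long run: Y = 3635 on the AD curve gives 3635 = 5890 − 11P, so P = 205.

Long-run P = 205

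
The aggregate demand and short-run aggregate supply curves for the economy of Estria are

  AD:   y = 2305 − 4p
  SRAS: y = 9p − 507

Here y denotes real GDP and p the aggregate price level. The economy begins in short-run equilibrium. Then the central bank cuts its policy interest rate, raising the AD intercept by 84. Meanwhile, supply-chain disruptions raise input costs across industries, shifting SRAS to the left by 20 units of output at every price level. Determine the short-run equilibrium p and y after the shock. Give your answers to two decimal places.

p = 224.31, y = 1491.77

After both shocks: AD is y = 2389 − 4p and SRAS is y = 9p − 527.
Setting them equal: 2916 = 13p, so p = 224.31.
Substituting into AD, y = 1491.77.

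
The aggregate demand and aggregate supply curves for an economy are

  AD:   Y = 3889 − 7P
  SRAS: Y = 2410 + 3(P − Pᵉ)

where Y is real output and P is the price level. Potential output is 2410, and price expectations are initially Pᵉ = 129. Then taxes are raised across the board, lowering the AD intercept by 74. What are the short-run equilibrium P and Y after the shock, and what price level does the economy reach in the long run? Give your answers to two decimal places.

AD shifts left: new AD is Y = 3815 − 7P. With Pᵉ = 129, SRAS is Y = 2023 + 3P.
Short run: 3815 − 7P = 2023 + 3P gives 1792 = 10P, so P = 179.20 and Y = 3815 − 7P = 2560.60.
Y = 2560.60 is above potential 2410; expectations adjust and SRAS shifts left until Y = 2410.
Long run: on the new AD curve, 2410 = 3815 − 7P gives P = 200.71.

Short run: P = 179.20, Y = 2560.60. Long run: P = 200.71.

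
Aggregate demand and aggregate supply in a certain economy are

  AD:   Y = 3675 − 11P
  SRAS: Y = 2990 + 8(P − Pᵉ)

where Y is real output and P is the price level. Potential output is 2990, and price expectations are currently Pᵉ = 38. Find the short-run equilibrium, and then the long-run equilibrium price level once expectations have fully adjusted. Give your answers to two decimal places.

Short run: with Pᵉ = 38, SRAS is Y = 2686 + 8P. Setting AD = SRAS gives 989 = 19P, so P = 52.05 and Y = 3675 − 11P = 3102.42.
Output 3102.42 is above potential 2990, so over time expected prices rise and SRAS shifts left until Y returns to 2990.
Long run: Y = 2990 on the AD curve gives 2990 = 3675 − 11P, so P = 62.27.

Short run: P = 52.05, Y = 3102.42. Long run: P = 62.27.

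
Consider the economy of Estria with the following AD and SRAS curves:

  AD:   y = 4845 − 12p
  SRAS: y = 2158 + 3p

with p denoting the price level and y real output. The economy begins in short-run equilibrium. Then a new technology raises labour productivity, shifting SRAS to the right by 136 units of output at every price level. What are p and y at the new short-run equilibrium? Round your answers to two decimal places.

p = 170.07, y = 2804.20

This is a positive supply shock: SRAS shifts right.
New SRAS: y = 2294 + 3p.
Set AD = SRAS: 4845 − 12p = 2294 + 3p, so 2551 = 15p and p = 170.07.
Substituting into AD, y = 2804.20.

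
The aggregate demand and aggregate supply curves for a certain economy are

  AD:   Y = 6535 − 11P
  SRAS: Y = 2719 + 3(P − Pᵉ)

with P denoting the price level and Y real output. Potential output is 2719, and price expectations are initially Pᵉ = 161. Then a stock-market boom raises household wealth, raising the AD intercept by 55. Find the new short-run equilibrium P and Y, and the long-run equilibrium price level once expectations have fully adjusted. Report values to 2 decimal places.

Short run: P = 311.00, Y = 3169.00. Long run: P = 351.91.

AD shifts right: new AD is Y = 6590 − 11P. With Pᵉ = 161, SRAS is Y = 2236 + 3P.
Short run: 6590 − 11P = 2236 + 3P gives 4354 = 14P, so P = 311.00 and Y = 6590 − 11P = 3169.00.
Y = 3169.00 is above potential 2719; expectations adjust and SRAS shifts left until Y = 2719.
Long run: on the new AD curve, 2719 = 6590 − 11P gives P = 351.91.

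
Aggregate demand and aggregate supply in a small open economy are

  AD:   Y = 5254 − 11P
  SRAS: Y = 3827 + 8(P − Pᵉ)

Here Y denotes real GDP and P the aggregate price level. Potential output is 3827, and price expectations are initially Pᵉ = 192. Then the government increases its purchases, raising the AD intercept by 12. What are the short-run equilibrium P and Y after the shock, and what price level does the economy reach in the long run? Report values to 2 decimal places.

Short run: P = 156.58, Y = 3543.63. Long run: P = 130.82.

AD shifts right: new AD is Y = 5266 − 11P. With Pᵉ = 192, SRAS is Y = 2291 + 8P.
Short run: 5266 − 11P = 2291 + 8P gives 2975 = 19P, so P = 156.58 and Y = 5266 − 11P = 3543.63.
Y = 3543.63 is below potential 3827; expectations adjust and SRAS shifts right until Y = 3827.
Long run: on the new AD curve, 3827 = 5266 − 11P gives P = 130.82.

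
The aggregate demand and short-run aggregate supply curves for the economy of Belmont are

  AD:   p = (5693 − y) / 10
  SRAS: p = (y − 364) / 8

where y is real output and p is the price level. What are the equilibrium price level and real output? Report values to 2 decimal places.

p = 296.06, y = 2732.44

Rearrange AD to y = 5693 − 10p.
Rearrange SRAS to y = 364 + 8p.
Set AD = SRAS: 5693 − 10p = 364 + 8p, so 5329 = 18p and p = 296.06.
Substituting into AD, y = 5693 − 10p = 2732.44.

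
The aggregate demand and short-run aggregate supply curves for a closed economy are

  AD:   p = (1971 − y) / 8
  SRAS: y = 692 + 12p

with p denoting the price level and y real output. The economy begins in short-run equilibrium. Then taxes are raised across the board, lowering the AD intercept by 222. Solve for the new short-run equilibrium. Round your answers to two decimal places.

p = 52.85, y = 1326.20

This is a negative demand shock: AD shifts left.
New AD: y = 1749 − 8p.
Set AD = SRAS: 1749 − 8p = 692 + 12p, so 1057 = 20p and p = 52.85.
Substituting into AD, y = 1326.20.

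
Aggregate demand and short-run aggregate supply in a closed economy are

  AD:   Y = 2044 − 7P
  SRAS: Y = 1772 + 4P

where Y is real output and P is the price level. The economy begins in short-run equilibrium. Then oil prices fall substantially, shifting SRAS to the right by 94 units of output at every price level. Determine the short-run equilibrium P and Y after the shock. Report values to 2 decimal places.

This is a positive supply shock: SRAS shifts right.
New SRAS: Y = 1866 + 4P.
Set AD = SRAS: 2044 − 7P = 1866 + 4P, so 178 = 11P and P = 16.18.
Substituting into AD, Y = 1930.73.

P = 16.18, Y = 1930.73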